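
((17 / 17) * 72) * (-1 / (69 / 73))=-1752/23 = -76.17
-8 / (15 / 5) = -8/3 = -2.67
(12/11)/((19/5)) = 0.29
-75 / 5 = -15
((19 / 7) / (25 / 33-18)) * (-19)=11913/3983 = 2.99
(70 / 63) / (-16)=-0.07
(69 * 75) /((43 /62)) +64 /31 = 9949102/1333 = 7463.69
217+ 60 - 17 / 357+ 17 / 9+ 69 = 21914/63 = 347.84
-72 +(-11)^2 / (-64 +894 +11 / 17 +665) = -1828615/25426 = -71.92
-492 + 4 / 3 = -1472/3 = -490.67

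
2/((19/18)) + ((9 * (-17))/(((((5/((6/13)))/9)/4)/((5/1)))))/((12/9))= -470466/247 = -1904.72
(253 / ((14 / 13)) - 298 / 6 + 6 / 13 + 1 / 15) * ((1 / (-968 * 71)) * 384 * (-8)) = 32461248/3908905 = 8.30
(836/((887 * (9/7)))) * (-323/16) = -472549/31932 = -14.80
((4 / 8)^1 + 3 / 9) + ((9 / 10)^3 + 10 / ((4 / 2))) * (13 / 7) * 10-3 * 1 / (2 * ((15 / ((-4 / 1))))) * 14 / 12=75387/700 = 107.70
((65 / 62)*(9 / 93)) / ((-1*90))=-13/11532 = 0.00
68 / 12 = 17/3 = 5.67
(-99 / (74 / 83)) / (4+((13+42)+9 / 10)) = -41085/22163 = -1.85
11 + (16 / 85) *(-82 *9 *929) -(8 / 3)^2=-98723713/765 = -129050.61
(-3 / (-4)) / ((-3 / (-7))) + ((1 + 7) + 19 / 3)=193/12 = 16.08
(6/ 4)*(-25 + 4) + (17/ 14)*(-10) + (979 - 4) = 931.36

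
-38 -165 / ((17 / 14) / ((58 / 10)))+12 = -13840/17 = -814.12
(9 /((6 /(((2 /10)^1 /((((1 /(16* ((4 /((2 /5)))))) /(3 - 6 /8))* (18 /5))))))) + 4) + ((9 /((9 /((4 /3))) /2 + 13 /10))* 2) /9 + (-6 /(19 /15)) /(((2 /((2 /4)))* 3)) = 241839/7106 = 34.03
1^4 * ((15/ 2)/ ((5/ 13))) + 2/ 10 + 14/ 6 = 661/30 = 22.03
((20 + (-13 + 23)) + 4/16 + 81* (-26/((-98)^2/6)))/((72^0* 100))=55577/192080 = 0.29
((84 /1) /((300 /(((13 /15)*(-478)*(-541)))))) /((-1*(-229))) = 274.03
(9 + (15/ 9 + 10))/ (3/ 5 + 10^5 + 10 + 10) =310/1500309 = 0.00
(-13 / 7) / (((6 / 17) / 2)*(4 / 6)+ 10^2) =-221/11914 = -0.02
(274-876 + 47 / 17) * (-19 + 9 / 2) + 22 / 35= 8689.54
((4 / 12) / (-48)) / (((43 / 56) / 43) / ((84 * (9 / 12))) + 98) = -49/691490 = 0.00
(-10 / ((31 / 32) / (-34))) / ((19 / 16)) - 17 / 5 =860387/2945 = 292.15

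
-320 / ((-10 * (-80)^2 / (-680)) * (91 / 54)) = -918/455 = -2.02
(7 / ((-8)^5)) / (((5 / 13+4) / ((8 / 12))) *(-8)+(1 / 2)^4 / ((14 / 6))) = 637/156813312 = 0.00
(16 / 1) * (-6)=-96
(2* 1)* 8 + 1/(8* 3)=385/24 = 16.04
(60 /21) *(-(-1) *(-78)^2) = 121680/7 = 17382.86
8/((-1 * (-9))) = 8/9 = 0.89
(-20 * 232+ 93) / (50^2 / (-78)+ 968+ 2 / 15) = -886665/182536 = -4.86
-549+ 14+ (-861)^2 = 740786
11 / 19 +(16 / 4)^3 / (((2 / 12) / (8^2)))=466955/19 = 24576.58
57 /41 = 1.39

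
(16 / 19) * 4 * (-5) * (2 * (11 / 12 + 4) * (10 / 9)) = -94400/513 = -184.02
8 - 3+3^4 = 86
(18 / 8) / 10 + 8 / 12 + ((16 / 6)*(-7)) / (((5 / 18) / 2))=-16021/120 = -133.51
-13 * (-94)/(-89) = -13.73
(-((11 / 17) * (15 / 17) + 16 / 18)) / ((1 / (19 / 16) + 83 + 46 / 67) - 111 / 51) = -4833581/272674152 = -0.02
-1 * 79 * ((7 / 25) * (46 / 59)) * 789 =-20070582/1475 = -13607.17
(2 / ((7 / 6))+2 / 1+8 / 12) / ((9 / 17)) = 1564/189 = 8.28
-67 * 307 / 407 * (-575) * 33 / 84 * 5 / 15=11827175/3108 = 3805.40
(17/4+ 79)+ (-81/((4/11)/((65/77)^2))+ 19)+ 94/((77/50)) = 4913/1078 = 4.56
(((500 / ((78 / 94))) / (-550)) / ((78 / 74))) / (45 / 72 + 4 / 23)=-3199760/2459457 = -1.30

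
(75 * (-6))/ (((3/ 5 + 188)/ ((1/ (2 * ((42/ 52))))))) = -9750/6601 = -1.48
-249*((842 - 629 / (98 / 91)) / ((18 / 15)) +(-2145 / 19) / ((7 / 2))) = -24199895/532 = -45488.52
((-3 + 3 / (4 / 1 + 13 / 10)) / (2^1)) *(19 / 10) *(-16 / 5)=9804/1325 = 7.40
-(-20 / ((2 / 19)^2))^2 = -3258025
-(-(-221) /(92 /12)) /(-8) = 663/184 = 3.60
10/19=0.53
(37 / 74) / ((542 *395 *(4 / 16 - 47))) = -1/20017415 = 0.00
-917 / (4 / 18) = -8253/2 = -4126.50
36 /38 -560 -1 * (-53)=-9615/19 = -506.05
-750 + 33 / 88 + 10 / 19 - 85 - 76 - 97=-153079/152 = -1007.10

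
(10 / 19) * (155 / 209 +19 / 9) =53660/35739 = 1.50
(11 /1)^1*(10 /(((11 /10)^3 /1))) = 82.64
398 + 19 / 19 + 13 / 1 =412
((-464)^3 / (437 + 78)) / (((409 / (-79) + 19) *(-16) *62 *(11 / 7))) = 61655392/6848985 = 9.00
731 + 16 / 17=12443/17 = 731.94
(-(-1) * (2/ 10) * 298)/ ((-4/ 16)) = -1192/5 = -238.40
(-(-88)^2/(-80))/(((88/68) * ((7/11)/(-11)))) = -45254/35 = -1292.97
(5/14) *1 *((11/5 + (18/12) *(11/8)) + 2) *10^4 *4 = 626250/7 = 89464.29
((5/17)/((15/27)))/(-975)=-3/5525 = 0.00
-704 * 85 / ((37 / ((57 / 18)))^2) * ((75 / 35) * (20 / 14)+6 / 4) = -402341720/201243 = -1999.28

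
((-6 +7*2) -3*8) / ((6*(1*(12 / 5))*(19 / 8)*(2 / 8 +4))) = -320/2907 = -0.11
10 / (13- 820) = -10/807 = -0.01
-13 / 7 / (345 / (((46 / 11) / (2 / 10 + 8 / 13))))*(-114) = 12844/4081 = 3.15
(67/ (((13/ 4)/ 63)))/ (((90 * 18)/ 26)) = 938/45 = 20.84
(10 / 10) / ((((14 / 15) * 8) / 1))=15/112 = 0.13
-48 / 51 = -16/17 = -0.94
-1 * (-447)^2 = -199809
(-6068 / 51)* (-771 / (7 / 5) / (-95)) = -1559476/2261 = -689.73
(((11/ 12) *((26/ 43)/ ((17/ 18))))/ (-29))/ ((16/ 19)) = -8151/339184 = -0.02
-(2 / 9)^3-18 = -13130/729 = -18.01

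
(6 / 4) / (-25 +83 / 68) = -34/539 = -0.06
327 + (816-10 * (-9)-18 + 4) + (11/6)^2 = 44005/36 = 1222.36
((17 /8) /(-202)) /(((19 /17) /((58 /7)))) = -8381/107464 = -0.08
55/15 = 3.67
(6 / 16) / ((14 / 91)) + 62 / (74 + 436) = 10441/4080 = 2.56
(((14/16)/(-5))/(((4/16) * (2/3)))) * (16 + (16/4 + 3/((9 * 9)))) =-3787/180 = -21.04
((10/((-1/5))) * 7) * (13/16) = -2275/8 = -284.38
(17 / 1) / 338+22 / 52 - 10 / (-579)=48010/97851 = 0.49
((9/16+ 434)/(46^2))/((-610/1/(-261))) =1814733/20652160 = 0.09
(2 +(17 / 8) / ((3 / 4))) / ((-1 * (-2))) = 29/12 = 2.42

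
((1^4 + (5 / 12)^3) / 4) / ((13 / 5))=9265/89856 = 0.10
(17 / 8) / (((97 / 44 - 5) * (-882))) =187/216972 = 0.00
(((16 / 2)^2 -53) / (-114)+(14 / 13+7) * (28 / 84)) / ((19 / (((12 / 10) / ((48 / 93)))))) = 119257/375440 = 0.32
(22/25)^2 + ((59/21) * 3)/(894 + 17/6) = 18452078/23541875 = 0.78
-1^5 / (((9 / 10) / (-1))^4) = -10000/6561 = -1.52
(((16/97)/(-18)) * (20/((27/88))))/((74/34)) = -239360/872127 = -0.27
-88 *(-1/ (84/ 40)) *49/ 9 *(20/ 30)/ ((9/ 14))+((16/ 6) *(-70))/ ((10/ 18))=-72464/729 = -99.40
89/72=1.24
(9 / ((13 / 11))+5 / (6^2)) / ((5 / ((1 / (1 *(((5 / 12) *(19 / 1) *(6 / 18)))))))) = 191/325 = 0.59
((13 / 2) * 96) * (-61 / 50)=-19032/25 = -761.28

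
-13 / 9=-1.44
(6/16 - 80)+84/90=-9443/120 = -78.69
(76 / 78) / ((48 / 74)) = 703/468 = 1.50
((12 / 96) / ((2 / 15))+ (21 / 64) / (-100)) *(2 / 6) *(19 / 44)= 37867/281600 = 0.13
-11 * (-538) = 5918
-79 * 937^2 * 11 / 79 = -9657659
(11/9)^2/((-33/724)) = -7964/243 = -32.77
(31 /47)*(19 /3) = 589/141 = 4.18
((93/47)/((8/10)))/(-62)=-15/376 = -0.04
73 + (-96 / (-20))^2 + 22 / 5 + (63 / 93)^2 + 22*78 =43650996/24025 = 1816.90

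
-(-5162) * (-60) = -309720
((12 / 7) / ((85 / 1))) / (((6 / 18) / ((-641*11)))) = -253836/595 = -426.62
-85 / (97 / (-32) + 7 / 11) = 29920/843 = 35.49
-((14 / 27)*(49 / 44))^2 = -117649/352836 = -0.33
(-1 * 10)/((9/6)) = -20/3 = -6.67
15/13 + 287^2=1070812/13 = 82370.15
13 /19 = 0.68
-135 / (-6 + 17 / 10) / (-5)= -270/43 = -6.28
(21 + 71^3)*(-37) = -13243484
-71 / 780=-0.09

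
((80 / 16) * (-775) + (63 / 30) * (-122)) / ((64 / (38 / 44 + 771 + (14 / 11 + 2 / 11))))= -21963783/440 = -49917.69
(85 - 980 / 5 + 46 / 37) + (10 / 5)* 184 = 9555/37 = 258.24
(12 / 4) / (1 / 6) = 18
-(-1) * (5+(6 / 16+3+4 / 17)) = 1171/136 = 8.61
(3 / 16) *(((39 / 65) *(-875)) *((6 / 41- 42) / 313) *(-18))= -6081075/25666 = -236.93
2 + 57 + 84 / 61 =3683/61 = 60.38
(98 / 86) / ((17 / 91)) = 4459/731 = 6.10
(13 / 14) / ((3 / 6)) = 13/7 = 1.86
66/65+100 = 101.02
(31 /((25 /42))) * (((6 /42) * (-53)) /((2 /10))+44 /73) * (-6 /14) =10622646/12775 = 831.52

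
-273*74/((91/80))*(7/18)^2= -72520/27 = -2685.93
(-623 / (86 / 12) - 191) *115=-1374365/43 = -31961.98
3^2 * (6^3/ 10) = 972/5 = 194.40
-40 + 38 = -2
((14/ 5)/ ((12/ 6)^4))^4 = 2401/2560000 = 0.00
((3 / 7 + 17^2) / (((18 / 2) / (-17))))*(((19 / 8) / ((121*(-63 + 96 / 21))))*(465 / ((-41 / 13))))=-659305985/24348588 = -27.08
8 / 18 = 4/9 = 0.44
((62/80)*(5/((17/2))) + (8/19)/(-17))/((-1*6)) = -557/7752 = -0.07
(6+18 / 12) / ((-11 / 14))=-9.55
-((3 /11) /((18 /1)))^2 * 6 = -1/726 = 0.00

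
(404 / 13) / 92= 101/299 = 0.34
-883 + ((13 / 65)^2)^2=-551874/625 = -883.00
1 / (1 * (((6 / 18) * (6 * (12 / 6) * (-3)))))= -1/12 = -0.08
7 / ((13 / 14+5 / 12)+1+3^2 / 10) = 2940/1363 = 2.16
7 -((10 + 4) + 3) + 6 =-4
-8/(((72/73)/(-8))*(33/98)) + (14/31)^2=55058164/285417 = 192.90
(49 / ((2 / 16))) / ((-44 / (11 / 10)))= -49/5 = -9.80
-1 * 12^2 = -144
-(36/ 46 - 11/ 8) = 109/184 = 0.59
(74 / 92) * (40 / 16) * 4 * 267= 49395/23 = 2147.61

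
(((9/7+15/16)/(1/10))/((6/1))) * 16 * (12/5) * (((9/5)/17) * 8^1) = 71712/595 = 120.52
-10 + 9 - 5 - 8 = -14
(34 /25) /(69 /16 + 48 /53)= 28832/110625 = 0.26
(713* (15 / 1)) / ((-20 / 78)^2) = 162670.95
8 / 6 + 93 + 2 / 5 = 1421/15 = 94.73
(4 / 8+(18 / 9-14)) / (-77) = 0.15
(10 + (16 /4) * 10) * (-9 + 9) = 0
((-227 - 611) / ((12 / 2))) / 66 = -419/198 = -2.12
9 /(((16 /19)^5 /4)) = 22284891/262144 = 85.01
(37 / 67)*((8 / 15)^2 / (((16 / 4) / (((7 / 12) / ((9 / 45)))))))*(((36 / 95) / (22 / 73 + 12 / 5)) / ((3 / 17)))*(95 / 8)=1.08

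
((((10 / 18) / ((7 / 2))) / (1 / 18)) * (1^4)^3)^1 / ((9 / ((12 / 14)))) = 40/147 = 0.27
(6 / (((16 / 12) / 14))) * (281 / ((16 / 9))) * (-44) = -1752597/4 = -438149.25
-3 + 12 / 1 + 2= 11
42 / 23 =1.83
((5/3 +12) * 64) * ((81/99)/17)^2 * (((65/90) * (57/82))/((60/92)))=272688/174845 = 1.56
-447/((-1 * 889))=447/889 = 0.50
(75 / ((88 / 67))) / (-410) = -1005/7216 = -0.14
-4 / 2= -2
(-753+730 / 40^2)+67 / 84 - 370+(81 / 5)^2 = -14436343/16800 = -859.31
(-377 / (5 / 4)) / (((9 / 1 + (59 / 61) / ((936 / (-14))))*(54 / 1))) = -2391688/3847785 = -0.62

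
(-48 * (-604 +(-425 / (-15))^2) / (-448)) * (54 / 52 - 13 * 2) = -1161061/2184 = -531.62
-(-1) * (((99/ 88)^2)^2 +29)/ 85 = 25069/69632 = 0.36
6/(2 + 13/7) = 14/9 = 1.56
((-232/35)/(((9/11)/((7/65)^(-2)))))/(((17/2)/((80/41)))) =-345030400/2151639 = -160.36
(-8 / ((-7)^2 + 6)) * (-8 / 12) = 16/165 = 0.10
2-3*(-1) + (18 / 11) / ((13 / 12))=931/143 = 6.51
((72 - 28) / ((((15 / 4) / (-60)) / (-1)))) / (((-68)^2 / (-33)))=-1452/289 = -5.02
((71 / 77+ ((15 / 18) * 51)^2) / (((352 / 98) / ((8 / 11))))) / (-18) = -20.33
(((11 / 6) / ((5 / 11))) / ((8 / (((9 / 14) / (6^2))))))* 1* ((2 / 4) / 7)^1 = 121/188160 = 0.00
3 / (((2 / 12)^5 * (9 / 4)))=10368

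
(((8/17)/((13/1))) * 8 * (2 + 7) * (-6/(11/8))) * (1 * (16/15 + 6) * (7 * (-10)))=13676544/2431 = 5625.89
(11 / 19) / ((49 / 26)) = 286/931 = 0.31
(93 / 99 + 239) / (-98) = -3959/1617 = -2.45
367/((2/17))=6239/2 = 3119.50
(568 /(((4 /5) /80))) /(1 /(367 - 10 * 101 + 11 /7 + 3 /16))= -254957450/7 = -36422492.86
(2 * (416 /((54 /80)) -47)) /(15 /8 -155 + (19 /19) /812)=-49925008/6714171 = -7.44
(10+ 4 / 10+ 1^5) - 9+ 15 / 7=4.54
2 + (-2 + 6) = 6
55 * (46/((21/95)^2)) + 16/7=22834258/441 = 51778.36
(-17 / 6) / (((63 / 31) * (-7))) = 527/2646 = 0.20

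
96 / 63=32/21 = 1.52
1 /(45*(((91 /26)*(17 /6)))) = 4/1785 = 0.00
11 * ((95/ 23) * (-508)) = -530860/23 = -23080.87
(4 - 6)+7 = 5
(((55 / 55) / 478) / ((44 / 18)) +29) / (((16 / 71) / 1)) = 21653083/168256 = 128.69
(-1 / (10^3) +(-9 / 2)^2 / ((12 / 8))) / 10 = 13499/10000 = 1.35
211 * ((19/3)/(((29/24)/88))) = 97321.93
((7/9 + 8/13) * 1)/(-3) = -163/351 = -0.46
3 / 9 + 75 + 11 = 259/3 = 86.33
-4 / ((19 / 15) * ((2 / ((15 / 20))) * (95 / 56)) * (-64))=63/5776 = 0.01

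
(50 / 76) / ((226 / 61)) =1525/8588 = 0.18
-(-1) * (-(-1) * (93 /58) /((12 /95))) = 2945/232 = 12.69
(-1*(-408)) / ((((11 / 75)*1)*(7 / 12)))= 367200/77 = 4768.83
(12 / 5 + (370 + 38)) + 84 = 2472/5 = 494.40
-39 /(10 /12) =-234/5 = -46.80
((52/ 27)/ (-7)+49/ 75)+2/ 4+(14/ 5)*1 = 34759/9450 = 3.68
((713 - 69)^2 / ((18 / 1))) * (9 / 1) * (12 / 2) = 1244208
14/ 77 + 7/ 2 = 81/22 = 3.68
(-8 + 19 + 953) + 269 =1233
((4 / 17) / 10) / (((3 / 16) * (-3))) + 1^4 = 733/765 = 0.96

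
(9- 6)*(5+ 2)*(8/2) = 84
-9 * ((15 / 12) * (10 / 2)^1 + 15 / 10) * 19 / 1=-1325.25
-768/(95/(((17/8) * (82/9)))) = -44608/285 = -156.52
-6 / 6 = -1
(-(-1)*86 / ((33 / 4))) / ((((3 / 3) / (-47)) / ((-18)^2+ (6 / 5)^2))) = -43847616/275 = -159445.88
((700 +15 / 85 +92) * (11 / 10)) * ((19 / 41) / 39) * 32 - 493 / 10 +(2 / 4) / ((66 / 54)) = 140758347/498355 = 282.45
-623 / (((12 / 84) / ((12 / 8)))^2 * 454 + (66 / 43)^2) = -507999807/5278780 = -96.23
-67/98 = -0.68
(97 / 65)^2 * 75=28227/169 = 167.02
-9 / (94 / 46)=-207/47 = -4.40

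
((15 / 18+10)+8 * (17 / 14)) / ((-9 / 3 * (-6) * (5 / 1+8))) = 863/9828 = 0.09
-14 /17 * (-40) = 32.94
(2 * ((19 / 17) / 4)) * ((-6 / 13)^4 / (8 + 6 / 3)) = 6156/2427685 = 0.00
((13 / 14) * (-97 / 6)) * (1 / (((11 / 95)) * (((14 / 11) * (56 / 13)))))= -1557335/65856 = -23.65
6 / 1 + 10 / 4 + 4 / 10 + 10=189/10 = 18.90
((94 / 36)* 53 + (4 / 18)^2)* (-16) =-179416/81 = -2215.01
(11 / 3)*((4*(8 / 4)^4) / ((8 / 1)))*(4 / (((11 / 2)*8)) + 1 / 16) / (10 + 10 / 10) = 9/22 = 0.41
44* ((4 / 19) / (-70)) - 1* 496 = -329928/665 = -496.13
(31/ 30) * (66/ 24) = 341/120 = 2.84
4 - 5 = -1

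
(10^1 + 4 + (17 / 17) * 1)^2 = 225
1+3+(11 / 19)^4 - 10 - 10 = -2070495/130321 = -15.89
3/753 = 1/251 = 0.00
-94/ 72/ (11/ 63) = -329/44 = -7.48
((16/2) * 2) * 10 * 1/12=40/3 = 13.33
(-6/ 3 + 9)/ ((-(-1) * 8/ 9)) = 63/8 = 7.88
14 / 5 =2.80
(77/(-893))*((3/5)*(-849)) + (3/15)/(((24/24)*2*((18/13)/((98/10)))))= 35870261/803700 = 44.63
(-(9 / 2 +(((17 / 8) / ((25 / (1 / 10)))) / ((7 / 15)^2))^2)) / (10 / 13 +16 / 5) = -299746239/264302080 = -1.13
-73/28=-2.61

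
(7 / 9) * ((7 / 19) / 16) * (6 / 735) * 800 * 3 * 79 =1580/57 = 27.72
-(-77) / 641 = 77/641 = 0.12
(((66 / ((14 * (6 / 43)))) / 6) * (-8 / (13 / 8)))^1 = -7568/273 = -27.72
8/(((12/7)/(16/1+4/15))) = 3416/45 = 75.91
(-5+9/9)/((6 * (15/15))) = -0.67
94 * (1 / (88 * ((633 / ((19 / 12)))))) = 893/334224 = 0.00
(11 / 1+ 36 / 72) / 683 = 0.02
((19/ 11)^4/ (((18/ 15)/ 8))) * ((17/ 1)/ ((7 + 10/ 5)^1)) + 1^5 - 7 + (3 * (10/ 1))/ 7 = 305420296/2767149 = 110.37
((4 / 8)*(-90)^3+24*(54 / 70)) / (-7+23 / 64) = 816438528/14875 = 54886.62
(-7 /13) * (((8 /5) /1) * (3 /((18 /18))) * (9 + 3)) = -2016/65 = -31.02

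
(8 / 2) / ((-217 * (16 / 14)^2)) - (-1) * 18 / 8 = 2.24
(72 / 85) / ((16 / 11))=99/170 = 0.58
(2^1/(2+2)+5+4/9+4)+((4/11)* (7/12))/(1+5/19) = 8009/792 = 10.11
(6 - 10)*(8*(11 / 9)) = -352/9 = -39.11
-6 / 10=-3/5 = -0.60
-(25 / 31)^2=-625/961 = -0.65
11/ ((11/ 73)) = 73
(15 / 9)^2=25/9 = 2.78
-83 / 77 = -1.08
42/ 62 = 21/31 = 0.68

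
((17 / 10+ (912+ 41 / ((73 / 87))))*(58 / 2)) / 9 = 20377459/6570 = 3101.59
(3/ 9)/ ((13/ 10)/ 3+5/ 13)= 130/319 = 0.41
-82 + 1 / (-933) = -76507/933 = -82.00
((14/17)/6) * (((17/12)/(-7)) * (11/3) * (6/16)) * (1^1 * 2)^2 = -11/72 = -0.15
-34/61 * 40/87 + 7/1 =35789/5307 = 6.74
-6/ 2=-3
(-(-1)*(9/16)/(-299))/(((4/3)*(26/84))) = -567/124384 = 0.00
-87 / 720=-29/240 = -0.12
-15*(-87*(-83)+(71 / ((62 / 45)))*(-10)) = -3118140/31 = -100585.16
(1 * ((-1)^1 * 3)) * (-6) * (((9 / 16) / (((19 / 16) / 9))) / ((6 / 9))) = 2187/19 = 115.11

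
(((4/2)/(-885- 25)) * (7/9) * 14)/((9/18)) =-28/585 = -0.05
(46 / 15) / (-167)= -46/2505 = -0.02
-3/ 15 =-1/5 = -0.20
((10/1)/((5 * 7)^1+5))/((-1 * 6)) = -1/24 = -0.04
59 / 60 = 0.98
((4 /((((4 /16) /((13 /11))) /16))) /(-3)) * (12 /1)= -13312/11 = -1210.18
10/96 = 5/48 = 0.10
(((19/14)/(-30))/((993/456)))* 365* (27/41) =-474354/94997 = -4.99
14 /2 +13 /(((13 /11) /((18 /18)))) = 18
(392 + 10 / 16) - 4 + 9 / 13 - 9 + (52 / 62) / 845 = 6130731/16120 = 380.32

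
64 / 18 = 32/9 = 3.56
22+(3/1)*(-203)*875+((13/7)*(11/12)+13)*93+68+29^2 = -14856147/28 = -530576.68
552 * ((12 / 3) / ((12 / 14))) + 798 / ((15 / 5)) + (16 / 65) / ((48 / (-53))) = 554137/195 = 2841.73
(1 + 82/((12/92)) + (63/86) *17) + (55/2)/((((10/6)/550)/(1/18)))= 147871/129 = 1146.29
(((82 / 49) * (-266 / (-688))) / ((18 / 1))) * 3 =779/7224 = 0.11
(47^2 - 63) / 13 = 2146/13 = 165.08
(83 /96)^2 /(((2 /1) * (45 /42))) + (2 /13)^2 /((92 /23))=8287927/23362560 = 0.35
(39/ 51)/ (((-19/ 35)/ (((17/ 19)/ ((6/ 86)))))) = -19565/1083 = -18.07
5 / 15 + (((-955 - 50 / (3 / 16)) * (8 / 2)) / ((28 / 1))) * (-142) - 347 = 171050/7 = 24435.71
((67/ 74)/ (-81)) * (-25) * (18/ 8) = 1675/2664 = 0.63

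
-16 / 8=-2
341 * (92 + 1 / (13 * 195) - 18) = 63968531/2535 = 25234.13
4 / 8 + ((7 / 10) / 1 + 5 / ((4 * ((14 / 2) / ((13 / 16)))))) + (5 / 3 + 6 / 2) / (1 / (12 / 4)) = 34373/2240 = 15.35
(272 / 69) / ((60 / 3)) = 68/345 = 0.20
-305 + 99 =-206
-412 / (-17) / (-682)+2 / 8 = 4973/23188 = 0.21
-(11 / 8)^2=-121/64 = -1.89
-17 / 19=-0.89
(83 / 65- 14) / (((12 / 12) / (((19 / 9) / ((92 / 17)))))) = -267121/53820 = -4.96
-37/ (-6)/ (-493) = -37/2958 = -0.01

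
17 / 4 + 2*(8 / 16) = 21/4 = 5.25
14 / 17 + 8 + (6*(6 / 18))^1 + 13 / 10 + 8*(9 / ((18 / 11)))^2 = 43201/170 = 254.12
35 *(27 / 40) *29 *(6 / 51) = 5481/68 = 80.60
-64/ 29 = -2.21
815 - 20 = 795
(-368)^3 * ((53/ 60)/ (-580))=165081856/2175 = 75899.70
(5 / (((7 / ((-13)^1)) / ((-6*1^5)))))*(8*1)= 3120/7 = 445.71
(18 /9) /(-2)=-1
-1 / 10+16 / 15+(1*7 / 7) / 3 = 13/10 = 1.30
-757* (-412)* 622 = 193991848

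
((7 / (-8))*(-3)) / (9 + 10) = 21/152 = 0.14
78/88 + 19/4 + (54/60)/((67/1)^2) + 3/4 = 6307243/987580 = 6.39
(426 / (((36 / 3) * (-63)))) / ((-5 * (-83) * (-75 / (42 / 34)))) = 71/3174750 = 0.00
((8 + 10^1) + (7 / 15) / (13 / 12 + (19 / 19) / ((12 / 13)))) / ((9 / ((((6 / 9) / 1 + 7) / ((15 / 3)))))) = 27232/8775 = 3.10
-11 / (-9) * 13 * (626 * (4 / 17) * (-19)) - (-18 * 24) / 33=-74815016/1683 = -44453.37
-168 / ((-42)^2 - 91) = -24/239 = -0.10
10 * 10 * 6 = 600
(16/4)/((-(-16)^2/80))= -5/4 = -1.25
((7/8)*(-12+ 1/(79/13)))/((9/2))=-6545/2844 = -2.30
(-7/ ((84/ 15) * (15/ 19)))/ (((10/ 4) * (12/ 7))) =-133/360 = -0.37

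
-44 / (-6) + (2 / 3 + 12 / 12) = 9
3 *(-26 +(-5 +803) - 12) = 2280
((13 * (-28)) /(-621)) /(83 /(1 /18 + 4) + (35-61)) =-6643/62721 = -0.11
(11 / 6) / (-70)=-11/420 = -0.03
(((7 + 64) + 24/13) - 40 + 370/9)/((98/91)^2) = 112489/1764 = 63.77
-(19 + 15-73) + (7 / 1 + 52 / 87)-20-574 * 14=-696818/87 = -8009.40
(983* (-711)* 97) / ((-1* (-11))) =-67794561/11 = -6163141.91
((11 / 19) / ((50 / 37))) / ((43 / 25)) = 407/1634 = 0.25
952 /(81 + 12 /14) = 6664/573 = 11.63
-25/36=-0.69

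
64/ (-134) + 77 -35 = 2782/67 = 41.52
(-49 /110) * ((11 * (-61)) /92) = 2989/920 = 3.25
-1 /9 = -0.11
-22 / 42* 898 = -9878/21 = -470.38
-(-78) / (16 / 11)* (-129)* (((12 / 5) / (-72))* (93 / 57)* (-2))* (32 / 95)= -2287428/9025 = -253.45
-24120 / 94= -256.60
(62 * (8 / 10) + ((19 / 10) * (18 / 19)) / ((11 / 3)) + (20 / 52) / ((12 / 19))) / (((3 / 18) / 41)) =3567041/286 = 12472.17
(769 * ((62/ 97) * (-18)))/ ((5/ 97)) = -858204/5 = -171640.80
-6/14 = -3/7 = -0.43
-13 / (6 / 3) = -13/2 = -6.50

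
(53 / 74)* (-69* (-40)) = 73140/37 = 1976.76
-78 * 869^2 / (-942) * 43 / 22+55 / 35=268634817/2198 = 122217.84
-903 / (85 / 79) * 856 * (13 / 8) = -99229767/85 = -1167409.02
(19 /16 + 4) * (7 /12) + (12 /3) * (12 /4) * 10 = 23621/192 = 123.03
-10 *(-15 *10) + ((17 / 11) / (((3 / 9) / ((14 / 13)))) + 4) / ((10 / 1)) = 1073143/715 = 1500.90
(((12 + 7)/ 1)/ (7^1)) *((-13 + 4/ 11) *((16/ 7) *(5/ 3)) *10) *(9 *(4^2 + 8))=-152121600/539 = -282229.31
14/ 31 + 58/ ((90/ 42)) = 12796/465 = 27.52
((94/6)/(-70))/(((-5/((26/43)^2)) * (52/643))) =0.20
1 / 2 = 0.50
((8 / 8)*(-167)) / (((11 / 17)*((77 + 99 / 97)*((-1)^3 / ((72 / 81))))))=275383/93654 = 2.94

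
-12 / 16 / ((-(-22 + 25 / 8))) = -6/151 = -0.04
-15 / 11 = -1.36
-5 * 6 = -30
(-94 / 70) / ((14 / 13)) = -611/490 = -1.25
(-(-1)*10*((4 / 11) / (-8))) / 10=-1/22 = -0.05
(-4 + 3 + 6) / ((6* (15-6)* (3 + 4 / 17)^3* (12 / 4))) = 4913/5390550 = 0.00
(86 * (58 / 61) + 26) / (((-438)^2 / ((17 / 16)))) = 55879/93619872 = 0.00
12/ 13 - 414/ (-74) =3135/481 = 6.52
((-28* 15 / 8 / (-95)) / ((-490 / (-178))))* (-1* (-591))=157797/1330 = 118.64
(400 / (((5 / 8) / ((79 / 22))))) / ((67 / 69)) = 1744320/737 = 2366.78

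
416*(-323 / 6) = -67184/3 = -22394.67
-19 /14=-1.36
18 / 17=1.06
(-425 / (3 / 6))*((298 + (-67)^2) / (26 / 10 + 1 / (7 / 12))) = -142413250/151 = -943134.11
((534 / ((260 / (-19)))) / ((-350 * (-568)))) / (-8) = 5073/206752000 = 0.00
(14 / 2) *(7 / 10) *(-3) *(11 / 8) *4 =-1617/20 = -80.85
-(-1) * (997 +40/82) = 40897/41 = 997.49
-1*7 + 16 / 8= -5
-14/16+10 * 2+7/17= 2657/136 = 19.54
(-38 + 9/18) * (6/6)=-75/2 = -37.50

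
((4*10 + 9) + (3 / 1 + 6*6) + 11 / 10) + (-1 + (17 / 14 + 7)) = 3371/35 = 96.31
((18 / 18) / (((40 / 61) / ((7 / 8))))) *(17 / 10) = 7259/3200 = 2.27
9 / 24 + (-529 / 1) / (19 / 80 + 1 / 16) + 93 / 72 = -5285/3 = -1761.67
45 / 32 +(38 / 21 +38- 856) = -547535/672 = -814.78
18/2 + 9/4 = 45/4 = 11.25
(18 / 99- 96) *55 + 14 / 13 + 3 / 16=-1095897/208 = -5268.74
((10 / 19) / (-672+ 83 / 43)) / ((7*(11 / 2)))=-860/42153419 = 0.00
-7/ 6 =-1.17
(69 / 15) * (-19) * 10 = -874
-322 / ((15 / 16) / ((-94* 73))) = 35353024/15 = 2356868.27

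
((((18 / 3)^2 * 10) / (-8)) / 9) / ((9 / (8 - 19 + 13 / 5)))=14/3 = 4.67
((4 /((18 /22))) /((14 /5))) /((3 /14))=220/27 = 8.15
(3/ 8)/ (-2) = -3/16 = -0.19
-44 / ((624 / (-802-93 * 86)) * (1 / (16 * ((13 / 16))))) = 8066.67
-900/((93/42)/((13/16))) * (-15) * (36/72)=2476.81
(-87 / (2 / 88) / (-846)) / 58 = 11/141 = 0.08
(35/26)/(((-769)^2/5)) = 175/15375386 = 0.00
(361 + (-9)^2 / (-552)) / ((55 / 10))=66397/1012 = 65.61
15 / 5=3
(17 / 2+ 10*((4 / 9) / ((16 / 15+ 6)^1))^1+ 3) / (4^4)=3857/81408 = 0.05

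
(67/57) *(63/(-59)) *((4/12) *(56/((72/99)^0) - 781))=340025/1121 = 303.32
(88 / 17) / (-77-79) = -22/663 = -0.03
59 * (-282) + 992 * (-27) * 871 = -23345502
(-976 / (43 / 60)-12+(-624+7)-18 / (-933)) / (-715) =2.78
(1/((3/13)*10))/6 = 13/180 = 0.07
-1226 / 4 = -613/2 = -306.50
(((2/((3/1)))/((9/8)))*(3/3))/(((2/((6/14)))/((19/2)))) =1.21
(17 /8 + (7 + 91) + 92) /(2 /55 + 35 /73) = 6171055/16568 = 372.47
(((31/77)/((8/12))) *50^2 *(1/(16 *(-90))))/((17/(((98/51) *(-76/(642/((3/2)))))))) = 0.02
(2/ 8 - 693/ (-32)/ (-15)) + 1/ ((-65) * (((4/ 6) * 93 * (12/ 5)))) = -230939/193440 = -1.19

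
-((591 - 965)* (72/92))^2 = -45319824/529 = -85670.74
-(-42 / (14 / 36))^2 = -11664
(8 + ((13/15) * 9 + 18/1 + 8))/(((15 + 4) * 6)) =0.37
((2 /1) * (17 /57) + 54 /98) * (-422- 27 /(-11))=-14791075/30723 = -481.43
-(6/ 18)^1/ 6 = -1/18 = -0.06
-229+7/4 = -909/4 = -227.25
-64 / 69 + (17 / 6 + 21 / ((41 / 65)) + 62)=97.20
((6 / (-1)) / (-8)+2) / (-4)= -11/16 = -0.69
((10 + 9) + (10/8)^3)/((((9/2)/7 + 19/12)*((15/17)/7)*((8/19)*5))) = 35.47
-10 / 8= -1.25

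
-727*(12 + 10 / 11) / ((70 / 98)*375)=-722638/20625 = -35.04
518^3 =138991832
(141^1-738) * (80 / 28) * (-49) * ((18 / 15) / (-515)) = -100296/515 = -194.75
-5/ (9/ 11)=-55/9 = -6.11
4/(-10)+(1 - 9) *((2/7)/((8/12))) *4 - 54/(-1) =1396/35 = 39.89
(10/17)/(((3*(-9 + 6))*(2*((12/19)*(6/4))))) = -95/2754 = -0.03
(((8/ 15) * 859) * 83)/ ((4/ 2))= 285188/15 = 19012.53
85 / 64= 1.33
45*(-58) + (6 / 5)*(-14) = -13134/5 = -2626.80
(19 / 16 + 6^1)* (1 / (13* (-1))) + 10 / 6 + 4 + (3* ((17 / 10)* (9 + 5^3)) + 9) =2176243/3120 = 697.51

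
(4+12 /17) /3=1.57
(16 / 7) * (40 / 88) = 80/77 = 1.04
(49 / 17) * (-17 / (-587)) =49/587 = 0.08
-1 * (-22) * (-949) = -20878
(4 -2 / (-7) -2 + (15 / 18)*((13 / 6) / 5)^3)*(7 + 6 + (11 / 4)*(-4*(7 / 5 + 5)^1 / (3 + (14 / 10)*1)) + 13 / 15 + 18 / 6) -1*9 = -23678873/3402000 = -6.96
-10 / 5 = -2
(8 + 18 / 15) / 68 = 23/170 = 0.14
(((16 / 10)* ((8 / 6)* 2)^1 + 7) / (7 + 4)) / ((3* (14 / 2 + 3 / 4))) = 676/15345 = 0.04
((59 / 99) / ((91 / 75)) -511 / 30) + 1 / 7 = -23451/1430 = -16.40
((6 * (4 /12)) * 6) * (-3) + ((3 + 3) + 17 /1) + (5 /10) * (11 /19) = -483/38 = -12.71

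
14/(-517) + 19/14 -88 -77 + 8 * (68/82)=-46601627/296758 = -157.04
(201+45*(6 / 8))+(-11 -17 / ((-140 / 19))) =7912/35 = 226.06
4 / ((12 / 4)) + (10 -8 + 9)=37/3 = 12.33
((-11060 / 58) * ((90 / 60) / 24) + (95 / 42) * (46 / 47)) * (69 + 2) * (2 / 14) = -157771585/1602888 = -98.43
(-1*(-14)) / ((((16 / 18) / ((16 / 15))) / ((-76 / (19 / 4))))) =-1344/5 = -268.80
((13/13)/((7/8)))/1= 8/7 = 1.14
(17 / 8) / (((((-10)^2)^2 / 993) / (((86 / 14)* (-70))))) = -725883/8000 = -90.74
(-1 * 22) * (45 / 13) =-990/13 = -76.15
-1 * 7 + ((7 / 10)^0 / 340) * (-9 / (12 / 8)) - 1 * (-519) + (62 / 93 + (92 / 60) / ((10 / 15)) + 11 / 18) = 788807/1530 = 515.56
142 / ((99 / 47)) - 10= 5684/99 = 57.41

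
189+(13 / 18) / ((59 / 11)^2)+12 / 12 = 11906593/62658 = 190.03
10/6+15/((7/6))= 305/21 = 14.52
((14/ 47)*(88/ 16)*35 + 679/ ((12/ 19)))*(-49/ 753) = -31295663/424692 = -73.69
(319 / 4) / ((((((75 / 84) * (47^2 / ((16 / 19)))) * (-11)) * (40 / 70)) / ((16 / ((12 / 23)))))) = -522928/3147825 = -0.17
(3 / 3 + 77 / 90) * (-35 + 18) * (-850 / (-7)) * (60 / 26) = -2413150/273 = -8839.38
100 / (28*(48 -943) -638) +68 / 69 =96698/98509 = 0.98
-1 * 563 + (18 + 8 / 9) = -4897/9 = -544.11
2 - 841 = -839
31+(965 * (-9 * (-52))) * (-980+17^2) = -312069389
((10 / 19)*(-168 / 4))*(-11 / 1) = 4620/19 = 243.16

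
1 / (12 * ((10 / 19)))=19/120 = 0.16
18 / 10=9/5 = 1.80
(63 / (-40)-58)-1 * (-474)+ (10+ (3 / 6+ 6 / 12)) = 17017/40 = 425.42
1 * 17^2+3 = 292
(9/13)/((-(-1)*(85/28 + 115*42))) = 252/1759225 = 0.00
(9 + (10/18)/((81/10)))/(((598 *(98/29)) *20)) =191719/854446320 = 0.00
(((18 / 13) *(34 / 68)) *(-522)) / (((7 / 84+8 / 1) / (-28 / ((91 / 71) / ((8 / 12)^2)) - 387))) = 290743560/16393 = 17735.84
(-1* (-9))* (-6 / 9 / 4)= -3/2 = -1.50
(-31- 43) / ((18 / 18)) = -74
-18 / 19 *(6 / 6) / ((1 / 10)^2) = -1800/19 = -94.74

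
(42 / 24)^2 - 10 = -111/16 = -6.94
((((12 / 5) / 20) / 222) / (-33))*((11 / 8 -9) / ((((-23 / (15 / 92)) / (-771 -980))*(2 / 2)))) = 106811/68896960 = 0.00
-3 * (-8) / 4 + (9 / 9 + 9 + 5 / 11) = 16.45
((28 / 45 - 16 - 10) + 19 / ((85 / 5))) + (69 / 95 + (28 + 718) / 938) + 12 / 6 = -141372631/6816915 = -20.74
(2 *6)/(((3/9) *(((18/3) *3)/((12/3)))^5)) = 128/6561 = 0.02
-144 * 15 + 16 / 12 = -6476/3 = -2158.67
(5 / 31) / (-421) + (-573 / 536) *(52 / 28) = -97235659/48967352 = -1.99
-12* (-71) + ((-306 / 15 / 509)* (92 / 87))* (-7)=62903756/73805 = 852.30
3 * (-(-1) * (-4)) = -12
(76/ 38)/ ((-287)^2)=2/82369 = 0.00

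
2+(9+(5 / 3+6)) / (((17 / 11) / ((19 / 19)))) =652/51 = 12.78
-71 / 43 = -1.65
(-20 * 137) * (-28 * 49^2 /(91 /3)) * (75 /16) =370054125/13 = 28465701.92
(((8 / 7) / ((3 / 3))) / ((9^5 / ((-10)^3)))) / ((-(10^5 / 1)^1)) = 2/10333575 = 0.00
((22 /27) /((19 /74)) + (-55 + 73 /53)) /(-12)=685831/163134 = 4.20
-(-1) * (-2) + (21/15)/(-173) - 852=-738717/865 = -854.01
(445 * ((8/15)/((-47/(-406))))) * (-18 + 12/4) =-1445360/47 = -30752.34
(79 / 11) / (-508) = -79/5588 = -0.01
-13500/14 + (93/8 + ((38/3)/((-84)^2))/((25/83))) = -952.65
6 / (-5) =-6/5 = -1.20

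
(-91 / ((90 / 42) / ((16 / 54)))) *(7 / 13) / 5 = -2744/2025 = -1.36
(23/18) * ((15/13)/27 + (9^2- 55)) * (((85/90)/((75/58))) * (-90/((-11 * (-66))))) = -3140903/1042470 = -3.01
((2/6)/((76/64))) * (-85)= -1360/57 = -23.86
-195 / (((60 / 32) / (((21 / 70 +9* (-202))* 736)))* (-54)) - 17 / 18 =-2576557.03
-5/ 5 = -1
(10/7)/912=5/3192 = 0.00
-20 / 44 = -0.45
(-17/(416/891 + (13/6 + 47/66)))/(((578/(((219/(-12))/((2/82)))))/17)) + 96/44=2718795/23848 = 114.01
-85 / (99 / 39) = -1105/33 = -33.48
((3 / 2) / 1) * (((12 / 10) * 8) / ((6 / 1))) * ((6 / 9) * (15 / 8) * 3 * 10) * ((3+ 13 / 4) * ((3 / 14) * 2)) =3375/14 = 241.07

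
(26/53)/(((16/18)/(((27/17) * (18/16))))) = 28431/28832 = 0.99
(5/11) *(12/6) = 10/11 = 0.91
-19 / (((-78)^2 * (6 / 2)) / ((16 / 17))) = -76/77571 = 0.00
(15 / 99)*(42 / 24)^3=1715/2112 = 0.81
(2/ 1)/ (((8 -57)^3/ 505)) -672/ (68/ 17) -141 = -36354551/117649 = -309.01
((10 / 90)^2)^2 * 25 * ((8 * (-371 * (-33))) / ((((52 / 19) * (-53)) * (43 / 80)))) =-5852000/1222533 = -4.79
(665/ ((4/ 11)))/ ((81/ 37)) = 270655/324 = 835.35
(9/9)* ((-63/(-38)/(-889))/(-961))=9/4637786 = 0.00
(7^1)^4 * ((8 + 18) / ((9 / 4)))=249704/9 = 27744.89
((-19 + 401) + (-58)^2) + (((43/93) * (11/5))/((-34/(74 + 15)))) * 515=7508861/3162 = 2374.72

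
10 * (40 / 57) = 400/57 = 7.02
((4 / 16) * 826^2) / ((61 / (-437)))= -74538653/61 = -1221945.13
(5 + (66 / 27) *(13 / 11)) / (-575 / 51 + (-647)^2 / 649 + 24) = 783343/65310780 = 0.01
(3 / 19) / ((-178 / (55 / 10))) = -33/6764 = 0.00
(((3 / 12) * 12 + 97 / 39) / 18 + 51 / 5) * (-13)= -18436/135 = -136.56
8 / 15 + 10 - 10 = 0.53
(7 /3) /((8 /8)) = 7/3 = 2.33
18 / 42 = 3/7 = 0.43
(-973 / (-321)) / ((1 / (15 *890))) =4329850/107 = 40465.89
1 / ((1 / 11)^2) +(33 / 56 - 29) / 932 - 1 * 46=74.97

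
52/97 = 0.54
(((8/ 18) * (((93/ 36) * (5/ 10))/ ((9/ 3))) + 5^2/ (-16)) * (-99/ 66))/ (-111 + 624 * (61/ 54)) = 1777/513120 = 0.00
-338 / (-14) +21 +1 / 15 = 4747/105 = 45.21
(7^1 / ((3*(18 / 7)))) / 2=49/108 = 0.45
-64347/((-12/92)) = 493327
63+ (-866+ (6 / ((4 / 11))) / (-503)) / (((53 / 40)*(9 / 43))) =-734141287/239931 = -3059.80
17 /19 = 0.89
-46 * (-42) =1932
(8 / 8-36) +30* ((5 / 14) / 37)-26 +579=134237/259 = 518.29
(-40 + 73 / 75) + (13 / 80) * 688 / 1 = 5458/75 = 72.77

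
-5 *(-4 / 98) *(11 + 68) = 790/49 = 16.12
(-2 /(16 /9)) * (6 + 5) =-99/8 = -12.38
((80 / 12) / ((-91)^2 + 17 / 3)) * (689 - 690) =-1/1243 = 0.00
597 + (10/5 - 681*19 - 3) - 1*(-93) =-12250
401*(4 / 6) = 267.33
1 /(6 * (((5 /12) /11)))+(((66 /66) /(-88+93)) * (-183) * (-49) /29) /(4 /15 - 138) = 1183603/299570 = 3.95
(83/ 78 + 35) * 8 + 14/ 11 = 124318/429 = 289.79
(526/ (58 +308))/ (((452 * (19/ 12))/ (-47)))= -12361/130967 = -0.09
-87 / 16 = -5.44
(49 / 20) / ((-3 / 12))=-49/5 = -9.80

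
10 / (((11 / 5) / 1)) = 50/11 = 4.55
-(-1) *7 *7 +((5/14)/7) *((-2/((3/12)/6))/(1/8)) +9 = 1882/49 = 38.41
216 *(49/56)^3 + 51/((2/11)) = 27213/64 = 425.20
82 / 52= 41/26 = 1.58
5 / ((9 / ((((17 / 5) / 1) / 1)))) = 17/9 = 1.89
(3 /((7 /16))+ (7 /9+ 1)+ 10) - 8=670/63 = 10.63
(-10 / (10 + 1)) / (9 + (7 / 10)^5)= -1000000/10084877 = -0.10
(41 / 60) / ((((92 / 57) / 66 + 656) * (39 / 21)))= 179949/320835320 = 0.00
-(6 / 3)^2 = -4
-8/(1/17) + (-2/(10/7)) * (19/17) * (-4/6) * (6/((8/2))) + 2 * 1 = -11257/85 = -132.44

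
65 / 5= 13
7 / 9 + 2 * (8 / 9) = 23/9 = 2.56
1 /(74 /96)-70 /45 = -86/333 = -0.26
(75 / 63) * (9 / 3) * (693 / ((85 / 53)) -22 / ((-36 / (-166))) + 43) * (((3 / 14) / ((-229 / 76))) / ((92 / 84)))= -54311690/626773 = -86.65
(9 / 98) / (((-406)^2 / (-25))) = -225/16153928 = 0.00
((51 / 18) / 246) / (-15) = -17/22140 = 0.00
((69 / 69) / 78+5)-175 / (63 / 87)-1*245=-12523/26 = -481.65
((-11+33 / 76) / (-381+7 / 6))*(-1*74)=-89133/43301 = -2.06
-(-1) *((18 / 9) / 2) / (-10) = -1/10 = -0.10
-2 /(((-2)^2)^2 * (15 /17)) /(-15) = 17/1800 = 0.01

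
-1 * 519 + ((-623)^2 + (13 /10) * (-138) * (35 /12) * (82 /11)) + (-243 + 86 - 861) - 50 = 8418111/22 = 382641.41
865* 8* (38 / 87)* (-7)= -1840720/87 = -21157.70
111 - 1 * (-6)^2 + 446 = 521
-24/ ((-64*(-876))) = -1/2336 = 0.00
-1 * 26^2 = -676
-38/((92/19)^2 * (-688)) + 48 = 139764427/2911616 = 48.00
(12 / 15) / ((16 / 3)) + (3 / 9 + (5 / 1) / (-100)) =13/30 = 0.43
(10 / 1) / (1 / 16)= 160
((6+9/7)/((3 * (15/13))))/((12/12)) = 2.10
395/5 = 79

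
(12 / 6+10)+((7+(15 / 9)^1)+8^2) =254/3 = 84.67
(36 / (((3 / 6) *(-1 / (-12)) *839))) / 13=864/10907 = 0.08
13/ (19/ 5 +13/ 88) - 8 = -8176/1737 = -4.71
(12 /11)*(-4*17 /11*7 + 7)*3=-14364/121 = -118.71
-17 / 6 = -2.83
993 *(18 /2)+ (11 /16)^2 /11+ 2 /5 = 11439927/1280 = 8937.44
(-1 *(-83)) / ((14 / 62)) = 2573/7 = 367.57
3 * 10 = 30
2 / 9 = 0.22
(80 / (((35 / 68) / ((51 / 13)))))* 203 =1609152/13 = 123780.92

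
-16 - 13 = -29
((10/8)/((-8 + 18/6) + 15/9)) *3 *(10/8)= -45/32 = -1.41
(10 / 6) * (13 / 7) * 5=325/21 = 15.48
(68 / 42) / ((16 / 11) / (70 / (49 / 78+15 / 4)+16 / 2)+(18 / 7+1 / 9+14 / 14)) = 1148928/2656277 = 0.43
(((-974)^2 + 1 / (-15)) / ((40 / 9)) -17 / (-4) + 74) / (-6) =-42706067/1200 = -35588.39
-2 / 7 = -0.29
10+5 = 15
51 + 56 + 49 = 156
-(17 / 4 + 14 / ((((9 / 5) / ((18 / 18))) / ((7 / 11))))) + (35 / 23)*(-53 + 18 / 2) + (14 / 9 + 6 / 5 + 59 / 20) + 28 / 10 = -513467/7590 = -67.65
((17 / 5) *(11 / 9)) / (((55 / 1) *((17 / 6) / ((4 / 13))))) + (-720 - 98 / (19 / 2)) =-730.31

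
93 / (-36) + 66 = 761/12 = 63.42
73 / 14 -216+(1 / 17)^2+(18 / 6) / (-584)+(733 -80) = 522444127/1181432 = 442.21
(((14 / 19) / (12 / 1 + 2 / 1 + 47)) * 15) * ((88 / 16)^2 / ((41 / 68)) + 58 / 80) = 1752849/190076 = 9.22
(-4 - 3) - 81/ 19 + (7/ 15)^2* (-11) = -13.66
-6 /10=-3/5 = -0.60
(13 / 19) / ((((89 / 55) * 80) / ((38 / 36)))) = 143/25632 = 0.01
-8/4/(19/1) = -2/19 = -0.11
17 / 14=1.21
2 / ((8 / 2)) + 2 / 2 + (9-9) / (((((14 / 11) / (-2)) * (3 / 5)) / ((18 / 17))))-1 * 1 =1/2 = 0.50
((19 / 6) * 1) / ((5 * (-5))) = -19/150 = -0.13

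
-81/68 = -1.19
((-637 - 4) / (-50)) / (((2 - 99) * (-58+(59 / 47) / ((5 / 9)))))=30127/12706030 = 0.00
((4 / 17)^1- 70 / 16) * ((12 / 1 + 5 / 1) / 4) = -563/32 = -17.59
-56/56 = -1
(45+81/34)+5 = 1781/34 = 52.38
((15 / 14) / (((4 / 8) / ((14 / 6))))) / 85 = 1/17 = 0.06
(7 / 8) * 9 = 63/8 = 7.88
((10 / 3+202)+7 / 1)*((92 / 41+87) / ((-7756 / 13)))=-4328597/136284 = -31.76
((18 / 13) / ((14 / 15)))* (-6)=-8.90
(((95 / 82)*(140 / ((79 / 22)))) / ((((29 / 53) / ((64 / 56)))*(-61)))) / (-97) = 8861600/555789727 = 0.02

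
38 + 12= 50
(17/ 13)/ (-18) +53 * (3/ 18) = 1025/117 = 8.76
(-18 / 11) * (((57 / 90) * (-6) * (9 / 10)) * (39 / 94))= 2.32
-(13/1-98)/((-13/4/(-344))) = 116960/13 = 8996.92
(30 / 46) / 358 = 15/8234 = 0.00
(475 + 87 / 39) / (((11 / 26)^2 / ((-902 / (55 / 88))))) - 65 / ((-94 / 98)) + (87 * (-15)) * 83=-929678996/235 = -3956080.83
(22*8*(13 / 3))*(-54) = -41184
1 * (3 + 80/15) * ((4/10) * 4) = 40/3 = 13.33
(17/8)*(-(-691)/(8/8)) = 11747/8 = 1468.38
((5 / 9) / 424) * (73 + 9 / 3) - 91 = -86719/954 = -90.90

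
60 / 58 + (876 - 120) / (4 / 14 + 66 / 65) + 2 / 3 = 582.75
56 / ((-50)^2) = 14/625 = 0.02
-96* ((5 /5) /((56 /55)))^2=-92.60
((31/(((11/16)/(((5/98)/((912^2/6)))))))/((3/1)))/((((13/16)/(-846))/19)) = -14570/133133 = -0.11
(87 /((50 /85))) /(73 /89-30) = -131631/25970 = -5.07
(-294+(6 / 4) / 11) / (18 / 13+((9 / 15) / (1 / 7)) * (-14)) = 140075/27368 = 5.12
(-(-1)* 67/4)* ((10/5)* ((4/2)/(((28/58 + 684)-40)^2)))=56347/349316100 = 0.00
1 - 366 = -365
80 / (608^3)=5/14047232 = 0.00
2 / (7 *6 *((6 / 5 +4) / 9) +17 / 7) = 210/2803 = 0.07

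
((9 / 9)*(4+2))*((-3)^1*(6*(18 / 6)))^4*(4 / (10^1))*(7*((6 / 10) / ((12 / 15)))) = 535692528/5 = 107138505.60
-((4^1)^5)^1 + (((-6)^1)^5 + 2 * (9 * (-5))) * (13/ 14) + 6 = -58255/7 = -8322.14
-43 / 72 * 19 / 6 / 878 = -817/379296 = 0.00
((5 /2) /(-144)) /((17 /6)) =-5/816 = -0.01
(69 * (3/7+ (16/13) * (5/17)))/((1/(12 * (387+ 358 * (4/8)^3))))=437209047/1547 = 282617.35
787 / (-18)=-787/18 = -43.72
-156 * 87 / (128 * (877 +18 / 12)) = -3393/28112 = -0.12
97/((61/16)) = 1552/61 = 25.44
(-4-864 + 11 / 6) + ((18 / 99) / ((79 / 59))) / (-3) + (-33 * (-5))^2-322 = 135755813/5214 = 26036.79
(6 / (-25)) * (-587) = 3522/25 = 140.88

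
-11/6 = -1.83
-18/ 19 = -0.95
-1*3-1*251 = -254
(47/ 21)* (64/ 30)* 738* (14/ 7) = 246656/35 = 7047.31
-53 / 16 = -3.31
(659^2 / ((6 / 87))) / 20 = 12594149/40 = 314853.72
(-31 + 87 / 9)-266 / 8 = -655/12 = -54.58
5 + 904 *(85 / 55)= 15423/11 = 1402.09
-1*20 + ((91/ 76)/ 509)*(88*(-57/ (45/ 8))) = -168716/7635 = -22.10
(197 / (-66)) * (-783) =51417/22 = 2337.14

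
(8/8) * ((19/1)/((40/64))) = 152/5 = 30.40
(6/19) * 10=60/19 = 3.16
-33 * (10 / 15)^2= -44/3 = -14.67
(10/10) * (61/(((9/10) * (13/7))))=36.50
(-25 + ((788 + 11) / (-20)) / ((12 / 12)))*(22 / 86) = -14289/860 = -16.62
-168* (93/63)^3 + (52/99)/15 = -39321572/72765 = -540.39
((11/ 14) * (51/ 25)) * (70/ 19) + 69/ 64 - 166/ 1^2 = -966821/6080 = -159.02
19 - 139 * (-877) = 121922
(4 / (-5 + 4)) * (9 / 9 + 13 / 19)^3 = -19.11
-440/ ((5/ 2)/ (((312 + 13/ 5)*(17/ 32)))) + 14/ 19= -5588729/190 = -29414.36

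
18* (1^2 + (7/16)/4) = 639/32 = 19.97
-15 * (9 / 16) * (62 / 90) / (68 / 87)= -8091/1088 = -7.44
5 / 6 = 0.83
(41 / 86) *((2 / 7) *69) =2829/301 = 9.40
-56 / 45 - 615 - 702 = -59321/45 = -1318.24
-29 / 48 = -0.60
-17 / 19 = -0.89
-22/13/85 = -22/1105 = -0.02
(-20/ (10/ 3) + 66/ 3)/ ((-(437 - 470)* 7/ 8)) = 128/231 = 0.55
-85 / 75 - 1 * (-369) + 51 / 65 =71887/195 = 368.65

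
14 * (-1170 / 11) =-16380/11 = -1489.09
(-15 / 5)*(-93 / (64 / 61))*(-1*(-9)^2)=-1378539/64 = -21539.67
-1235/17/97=-1235/1649 = -0.75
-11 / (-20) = 11/20 = 0.55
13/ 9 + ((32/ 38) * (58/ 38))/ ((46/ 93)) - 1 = 227396/74727 = 3.04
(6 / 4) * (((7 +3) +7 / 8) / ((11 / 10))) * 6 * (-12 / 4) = -11745/44 = -266.93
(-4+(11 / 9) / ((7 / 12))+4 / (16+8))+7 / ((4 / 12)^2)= 2573/42 = 61.26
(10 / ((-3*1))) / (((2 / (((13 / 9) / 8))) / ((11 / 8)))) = -715/1728 = -0.41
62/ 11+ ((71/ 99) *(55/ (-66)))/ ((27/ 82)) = 30643/8019 = 3.82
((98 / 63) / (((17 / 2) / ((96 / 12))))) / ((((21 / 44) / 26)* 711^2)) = 36608/232034139 = 0.00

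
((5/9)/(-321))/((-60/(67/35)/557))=0.03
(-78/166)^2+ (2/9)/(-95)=0.22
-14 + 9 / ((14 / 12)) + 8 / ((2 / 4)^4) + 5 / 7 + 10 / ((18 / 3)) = 2606/21 = 124.10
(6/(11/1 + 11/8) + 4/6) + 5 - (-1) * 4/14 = 1487/231 = 6.44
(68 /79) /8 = 17/158 = 0.11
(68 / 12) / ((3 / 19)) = 323/9 = 35.89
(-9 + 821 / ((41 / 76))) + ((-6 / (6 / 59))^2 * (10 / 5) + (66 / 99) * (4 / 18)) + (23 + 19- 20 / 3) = 9420941/1107 = 8510.34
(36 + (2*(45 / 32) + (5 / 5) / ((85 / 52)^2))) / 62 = 4529989/7167200 = 0.63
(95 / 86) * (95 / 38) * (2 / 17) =475/1462 = 0.32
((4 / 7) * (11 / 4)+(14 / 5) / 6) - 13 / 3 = -241/105 = -2.30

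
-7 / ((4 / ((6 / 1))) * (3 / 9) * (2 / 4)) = -63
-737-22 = -759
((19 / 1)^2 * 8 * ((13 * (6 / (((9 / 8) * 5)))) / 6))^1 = 300352/45 = 6674.49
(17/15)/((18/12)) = 34/45 = 0.76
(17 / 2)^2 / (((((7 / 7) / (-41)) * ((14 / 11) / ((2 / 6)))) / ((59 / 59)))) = -130339/168 = -775.83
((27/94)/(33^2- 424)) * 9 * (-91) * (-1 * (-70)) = -22113/893 = -24.76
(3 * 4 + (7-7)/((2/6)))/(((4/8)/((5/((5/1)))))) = 24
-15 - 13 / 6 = -17.17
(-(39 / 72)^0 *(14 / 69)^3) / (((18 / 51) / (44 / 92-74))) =39440884/22667121 = 1.74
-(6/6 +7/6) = -13/6 = -2.17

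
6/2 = 3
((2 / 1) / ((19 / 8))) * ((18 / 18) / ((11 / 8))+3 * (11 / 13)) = 7472/2717 = 2.75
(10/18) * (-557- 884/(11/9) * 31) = -1263815/99 = -12765.81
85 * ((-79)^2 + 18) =532015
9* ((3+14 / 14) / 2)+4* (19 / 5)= 166/5 = 33.20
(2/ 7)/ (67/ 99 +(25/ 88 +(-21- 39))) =-1584/327313 = 0.00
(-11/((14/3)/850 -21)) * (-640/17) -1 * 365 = -643645/1673 = -384.73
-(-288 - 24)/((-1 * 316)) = -78/79 = -0.99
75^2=5625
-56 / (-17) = 56/17 = 3.29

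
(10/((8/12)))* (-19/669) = -95/223 = -0.43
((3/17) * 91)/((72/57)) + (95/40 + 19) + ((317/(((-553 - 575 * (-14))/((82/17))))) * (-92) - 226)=-53700821/254898 = -210.68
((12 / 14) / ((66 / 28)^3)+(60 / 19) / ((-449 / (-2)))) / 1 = 8125784/102192849 = 0.08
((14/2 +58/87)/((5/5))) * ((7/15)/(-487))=-161/21915 = -0.01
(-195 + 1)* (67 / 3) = -12998/3 = -4332.67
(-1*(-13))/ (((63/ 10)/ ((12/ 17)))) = 520/357 = 1.46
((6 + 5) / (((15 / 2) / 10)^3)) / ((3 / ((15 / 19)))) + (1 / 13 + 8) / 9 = 51745/6669 = 7.76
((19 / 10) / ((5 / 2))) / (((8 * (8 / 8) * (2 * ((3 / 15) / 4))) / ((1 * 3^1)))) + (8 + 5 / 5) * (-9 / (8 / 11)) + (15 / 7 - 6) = -31467/280 = -112.38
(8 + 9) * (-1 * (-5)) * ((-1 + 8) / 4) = 595/4 = 148.75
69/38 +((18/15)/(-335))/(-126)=2427113/1336650 = 1.82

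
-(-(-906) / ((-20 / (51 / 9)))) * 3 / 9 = 2567/30 = 85.57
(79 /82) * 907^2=64989271/82 = 792552.09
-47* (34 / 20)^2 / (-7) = 13583/700 = 19.40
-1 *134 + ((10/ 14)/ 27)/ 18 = -455863/3402 = -134.00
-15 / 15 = -1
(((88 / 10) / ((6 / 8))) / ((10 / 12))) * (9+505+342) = 301312/25 = 12052.48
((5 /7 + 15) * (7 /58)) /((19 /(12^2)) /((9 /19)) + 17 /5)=32400/62843 = 0.52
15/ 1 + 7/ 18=277/18 = 15.39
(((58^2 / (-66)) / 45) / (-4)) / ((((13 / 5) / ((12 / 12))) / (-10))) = -4205/3861 = -1.09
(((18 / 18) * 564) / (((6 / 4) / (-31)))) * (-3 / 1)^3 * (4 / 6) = 209808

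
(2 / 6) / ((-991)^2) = 1/2946243 = 0.00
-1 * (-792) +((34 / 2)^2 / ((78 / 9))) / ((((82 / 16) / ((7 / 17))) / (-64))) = 330744/533 = 620.53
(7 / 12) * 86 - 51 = -5/6 = -0.83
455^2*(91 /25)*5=3767855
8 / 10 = 4/5 = 0.80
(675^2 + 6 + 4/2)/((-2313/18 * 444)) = -455633/57054 = -7.99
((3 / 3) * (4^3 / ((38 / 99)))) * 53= 167904/19 = 8837.05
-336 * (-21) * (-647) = -4565232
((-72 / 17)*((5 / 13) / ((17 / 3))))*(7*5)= -37800/3757 = -10.06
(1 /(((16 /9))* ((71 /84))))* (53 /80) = 10017/22720 = 0.44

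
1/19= 0.05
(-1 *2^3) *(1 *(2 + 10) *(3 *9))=-2592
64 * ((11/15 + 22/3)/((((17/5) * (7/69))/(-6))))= -1068672/119 = -8980.44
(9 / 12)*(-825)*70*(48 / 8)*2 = -519750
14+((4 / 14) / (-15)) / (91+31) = 89669/6405 = 14.00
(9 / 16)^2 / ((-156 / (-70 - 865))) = 25245/13312 = 1.90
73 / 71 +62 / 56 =4245/1988 = 2.14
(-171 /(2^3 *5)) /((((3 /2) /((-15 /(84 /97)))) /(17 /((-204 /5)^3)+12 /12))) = 920149081/18643968 = 49.35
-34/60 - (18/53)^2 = -57473/84270 = -0.68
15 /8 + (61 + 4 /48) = 1511/24 = 62.96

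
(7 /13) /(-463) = -7/6019 = 0.00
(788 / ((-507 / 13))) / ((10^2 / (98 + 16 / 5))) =-99682/4875 = -20.45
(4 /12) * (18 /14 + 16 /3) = 139/63 = 2.21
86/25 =3.44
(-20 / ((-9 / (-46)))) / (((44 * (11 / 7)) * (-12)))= 805/6534 = 0.12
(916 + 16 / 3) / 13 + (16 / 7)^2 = 145420/1911 = 76.10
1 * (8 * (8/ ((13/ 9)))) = 576/13 = 44.31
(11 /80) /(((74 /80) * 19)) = 11/1406 = 0.01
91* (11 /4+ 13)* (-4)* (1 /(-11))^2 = -5733/121 = -47.38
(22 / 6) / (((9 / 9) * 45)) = 11/135 = 0.08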